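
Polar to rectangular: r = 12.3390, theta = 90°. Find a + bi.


a = 12.3390*cos(90°) = 12.3390*0 = 0
b = 12.3390*sin(90°) = 12.3390*1 = 12.3390

0 + 12.3390i


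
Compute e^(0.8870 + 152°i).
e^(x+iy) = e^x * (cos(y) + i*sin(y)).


e^0.8870 = 2.42784
cos(152°) = -0.88295
sin(152°) = 0.46947
Real = 2.42784*(-0.88295) = -2.1437
Imag = 2.42784*0.46947 = 1.1398

-2.1437 + 1.1398i


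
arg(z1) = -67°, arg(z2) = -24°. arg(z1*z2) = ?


arg(z1*z2) = -67° - 24° = -91°
Normalized to (-180°, 180°]: -91°

-91°


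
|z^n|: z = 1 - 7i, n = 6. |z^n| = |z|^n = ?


|z| = sqrt(1+49) = sqrt(50) = 7.0711
|z^6| = |z|^6 = (sqrt(50))^6 = 50^3 = 125000

|z^6| = 125000


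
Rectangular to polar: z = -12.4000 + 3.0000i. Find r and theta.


r = sqrt(153.76+9) = sqrt(162.76) = 12.7577
theta = atan2(3, -12.4) = 166.3995 degrees

r = 12.7577, theta = 166.3995 degrees


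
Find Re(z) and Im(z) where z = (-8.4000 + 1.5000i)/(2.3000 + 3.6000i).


Multiply by conjugate: (-8.4000 + 1.5000i)(2.3000 - 3.6000i) / (2.3^2 + 3.6^2)
Numerator real = -8.4*2.3 + 1.5*3.6 = -13.92
Numerator imag = 1.5*2.3 - (-8.4)*3.6 = 33.69
Denominator = 18.25
Re(z) = -13.92/18.25 = -0.7627
Im(z) = 33.69/18.25 = 1.8460

Re(z) = -0.7627, Im(z) = 1.8460


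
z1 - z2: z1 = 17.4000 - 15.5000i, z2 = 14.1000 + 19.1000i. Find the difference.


Real: 17.4 - 14.1 = 3.3
Imag: -15.5 - 19.1 = -34.6

3.3000 - 34.6000i


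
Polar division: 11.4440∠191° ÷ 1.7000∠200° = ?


r = 11.4440 / 1.7000 = 6.7318
theta = 191° - 200° = -9° = 351° (mod 360)

6.7318 cis(351°)


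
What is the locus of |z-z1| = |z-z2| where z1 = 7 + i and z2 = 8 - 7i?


Equal distances means the locus is the perpendicular bisector of z1 and z2.
Midpoint = ((7+8)/2, (1+(-7))/2) = (7.5000, -3.0000)

Perpendicular bisector through (7.5000, -3.0000)


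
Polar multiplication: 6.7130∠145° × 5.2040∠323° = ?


r = 6.7130 * 5.2040 = 34.9345
theta = 145° + 323° = 468° = 108° (mod 360)

34.9345 cis(108°)


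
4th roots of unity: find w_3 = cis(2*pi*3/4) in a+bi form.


Angle = 360*3/4 = 270°
a = cos(270°) = 0
b = sin(270°) = -1.0000

0 - 1.0000i


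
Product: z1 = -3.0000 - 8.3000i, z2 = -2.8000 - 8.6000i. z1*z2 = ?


Real = -3*(-2.8) - (-8.3)*(-8.6) = 8.4 - 71.38 = -62.98
Imag = -3*(-8.6) - (2.8)*(-8.3) = 25.8 + 23.24 = 49.04

-62.9800 + 49.0400i


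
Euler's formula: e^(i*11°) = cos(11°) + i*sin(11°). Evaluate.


cos(11°) = 0.9816
sin(11°) = 0.1908

e^(i*11°) = 0.9816 + 0.1908i


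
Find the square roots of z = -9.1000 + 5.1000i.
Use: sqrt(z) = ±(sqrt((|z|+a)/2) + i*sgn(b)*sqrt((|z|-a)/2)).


|z| = sqrt(82.81+26.01) = 10.4317
sqrt((|z|+a)/2) = sqrt((10.4317+(-9.1))/2) = sqrt(0.6658) = 0.8160
sqrt((|z|-a)/2) = sqrt((10.4317-(-9.1))/2) = sqrt(9.7658) = 3.1250

±(0.8160 + 3.1250i) i.e. 0.8160 + 3.1250i and -0.8160 - 3.1250i


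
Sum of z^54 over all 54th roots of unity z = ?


The roots are w_k = w^k with w = e^(2*pi*i/54), and (w^k)^54 = (w^54)^k.
So S = 1 + u + u^2 + ... + u^(53) with u = w^54.
54 = 1*54 + 0, so 54 is a multiple of 54 and u = (w^54)^1 = 1.
Every one of the 54 terms equals 1: S = 54

S = 54


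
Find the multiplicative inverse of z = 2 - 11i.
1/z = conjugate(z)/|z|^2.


|z|^2 = 4+121 = 125
1/z = (2 + 11i)/125

1/z = 0.0160 + 0.0880i


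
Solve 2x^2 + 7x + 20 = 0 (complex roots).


disc = 7^2 - 4*2*20 = 49 - 160 = -111
sqrt(|disc|) = sqrt(111) = 10.5357
Real part = -7/(2*2) = -1.7500
Imag part = 10.5357/(2*2) = 2.6339

-1.7500 ± 2.6339i


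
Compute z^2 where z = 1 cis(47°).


r^2 = 1^2 = 1
n*theta = 2*47° = 94° = 94° (mod 360)
a = 1*cos(94°) = -0.0698
b = 1*sin(94°) = 0.9976

1 cis(94°) = -0.0698 + 0.9976i


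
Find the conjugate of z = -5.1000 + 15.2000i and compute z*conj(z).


z_bar = -5.1000 - 15.2000i
z*z_bar = (-5.1)^2 + 15.2^2 = 26.01 + 231.04 = 257.05

z_bar = -5.1000 - 15.2000i, z*z_bar = 257.05


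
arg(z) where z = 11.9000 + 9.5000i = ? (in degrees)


Re = 11.9, Im = 9.5
arg = atan2(9.5, 11.9) = 38.6010 degrees

arg(z) = 38.6010 degrees


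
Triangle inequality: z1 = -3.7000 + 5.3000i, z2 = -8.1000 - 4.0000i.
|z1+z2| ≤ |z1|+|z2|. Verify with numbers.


|z1| = sqrt((-3.7)^2 + 5.3^2) = sqrt(41.78) = 6.4637
|z2| = sqrt((-8.1)^2 + (-4)^2) = sqrt(81.61) = 9.0338
z1+z2 = -11.8000 + 1.3000i
|z1+z2| = sqrt(140.93) = 11.8714
|z1|+|z2| = 6.4637 + 9.0338 = 15.4975

|z1+z2| = 11.8714 ≤ |z1|+|z2| = 15.4975 (verified)


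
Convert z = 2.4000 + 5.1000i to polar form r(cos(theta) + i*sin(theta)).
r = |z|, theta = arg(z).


r = sqrt(5.76+26.01) = sqrt(31.77) = 5.6365
theta = atan2(5.1, 2.4) = 64.7989 degrees

r = 5.6365, theta = 64.7989 degrees


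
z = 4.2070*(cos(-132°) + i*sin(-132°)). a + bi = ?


a = 4.2070*cos(-132°) = 4.2070*(-0.66913) = -2.8150
b = 4.2070*sin(-132°) = 4.2070*(-0.74314) = -3.1264

-2.8150 - 3.1264i


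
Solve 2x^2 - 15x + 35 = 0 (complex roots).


disc = (-15)^2 - 4*2*35 = 225 - 280 = -55
sqrt(|disc|) = sqrt(55) = 7.4162
Real part = 15/(2*2) = 3.7500
Imag part = 7.4162/(2*2) = 1.8540

3.7500 ± 1.8540i


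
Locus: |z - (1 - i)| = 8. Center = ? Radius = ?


|z - z0| = r is a circle with center z0 and radius r.
Center = (1, -1), radius = 8

Circle with center (1, -1) and radius 8


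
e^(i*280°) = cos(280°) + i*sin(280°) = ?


cos(280°) = 0.1736
sin(280°) = -0.9848

e^(i*280°) = 0.1736 - 0.9848i


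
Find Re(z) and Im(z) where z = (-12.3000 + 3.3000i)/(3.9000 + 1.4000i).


Multiply by conjugate: (-12.3000 + 3.3000i)(3.9000 - 1.4000i) / (3.9^2 + 1.4^2)
Numerator real = -12.3*3.9 + 3.3*1.4 = -43.35
Numerator imag = 3.3*3.9 - (-12.3)*1.4 = 30.09
Denominator = 17.17
Re(z) = -43.35/17.17 = -2.5248
Im(z) = 30.09/17.17 = 1.7525

Re(z) = -2.5248, Im(z) = 1.7525


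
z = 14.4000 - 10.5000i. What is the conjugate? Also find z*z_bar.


z_bar = 14.4000 + 10.5000i
z*z_bar = 14.4^2 + (-10.5)^2 = 207.36 + 110.25 = 317.61

z_bar = 14.4000 + 10.5000i, z*z_bar = 317.61


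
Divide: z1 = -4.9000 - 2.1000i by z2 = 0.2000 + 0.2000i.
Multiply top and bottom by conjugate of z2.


Conjugate of z2 = 0.2000 - 0.2000i
Numerator: (-4.9000 - 2.1000i)(0.2000 - 0.2000i) = -1.4000 + 0.5600i
Denominator: 0.2^2 + 0.2^2 = 0.08
Result = (-1.4000 + 0.5600i)/0.08

-17.5000 + 7.0000i


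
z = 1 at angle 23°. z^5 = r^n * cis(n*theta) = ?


r^5 = 1^5 = 1
n*theta = 5*23° = 115° = 115° (mod 360)
a = 1*cos(115°) = -0.4226
b = 1*sin(115°) = 0.9063

1 cis(115°) = -0.4226 + 0.9063i


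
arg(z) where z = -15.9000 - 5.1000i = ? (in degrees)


Re = -15.9, Im = -5.1
arg = atan2(-5.1, -15.9) = -162.2161 degrees

arg(z) = -162.2161 degrees


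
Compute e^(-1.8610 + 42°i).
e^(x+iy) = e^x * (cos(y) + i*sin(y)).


e^-1.8610 = 0.15552
cos(42°) = 0.7431
sin(42°) = 0.6691
Real = 0.15552*0.7431 = 0.1156
Imag = 0.15552*0.6691 = 0.1041

0.1156 + 0.1041i


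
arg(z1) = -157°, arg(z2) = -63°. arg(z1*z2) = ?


arg(z1*z2) = -157° - 63° = -220°
Normalized to (-180°, 180°]: 140°

140°


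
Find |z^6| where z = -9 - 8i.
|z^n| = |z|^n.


|z| = sqrt(81+64) = sqrt(145) = 12.0416
|z^6| = |z|^6 = (sqrt(145))^6 = 145^3 = 3048625

|z^6| = 3048625


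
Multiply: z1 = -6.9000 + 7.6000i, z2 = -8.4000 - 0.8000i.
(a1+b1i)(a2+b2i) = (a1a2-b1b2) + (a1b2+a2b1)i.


Real = -6.9*(-8.4) - 7.6*(-0.8) = 57.96 - (-6.08) = 64.04
Imag = -6.9*(-0.8) - (8.4)*7.6 = 5.52 - (63.84) = -58.32

64.0400 - 58.3200i


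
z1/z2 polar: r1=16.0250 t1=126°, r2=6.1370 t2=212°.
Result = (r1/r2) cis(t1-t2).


r = 16.0250 / 6.1370 = 2.6112
theta = 126° - 212° = -86° = 274° (mod 360)

2.6112 cis(274°)


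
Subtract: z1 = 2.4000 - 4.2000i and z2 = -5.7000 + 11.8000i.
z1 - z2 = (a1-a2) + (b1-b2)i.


Real: 2.4 + 5.7 = 8.1
Imag: -4.2 - 11.8 = -16

8.1000 - 16.0000i


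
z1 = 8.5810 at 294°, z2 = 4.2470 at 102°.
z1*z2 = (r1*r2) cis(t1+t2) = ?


r = 8.5810 * 4.2470 = 36.4435
theta = 294° + 102° = 396° = 36° (mod 360)

36.4435 cis(36°)


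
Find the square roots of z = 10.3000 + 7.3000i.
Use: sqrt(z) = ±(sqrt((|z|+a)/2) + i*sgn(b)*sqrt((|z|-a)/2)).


|z| = sqrt(106.09+53.29) = 12.6246
sqrt((|z|+a)/2) = sqrt((12.6246+10.3)/2) = sqrt(11.4623) = 3.3856
sqrt((|z|-a)/2) = sqrt((12.6246-10.3)/2) = sqrt(1.1623) = 1.0781

±(3.3856 + 1.0781i) i.e. 3.3856 + 1.0781i and -3.3856 - 1.0781i


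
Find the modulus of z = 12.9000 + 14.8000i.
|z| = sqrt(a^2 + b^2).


|z| = sqrt(12.9^2 + 14.8^2) = sqrt(166.41 + 219.04) = sqrt(385.45) = 19.6329

|z| = 19.6329


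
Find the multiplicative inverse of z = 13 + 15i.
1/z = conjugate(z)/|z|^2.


|z|^2 = 169+225 = 394
1/z = (13 - 15i)/394

1/z = 0.0330 - 0.0381i


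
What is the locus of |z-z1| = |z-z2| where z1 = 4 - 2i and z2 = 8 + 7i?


Equal distances means the locus is the perpendicular bisector of z1 and z2.
Midpoint = ((4+8)/2, (-2+7)/2) = (6.0000, 2.5000)

Perpendicular bisector through (6.0000, 2.5000)


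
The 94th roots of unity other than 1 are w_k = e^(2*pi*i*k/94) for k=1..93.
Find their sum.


With w = e^(2*pi*i/94), all 94 of the 94th roots of unity w^0 = 1, w, ..., w^(93) sum to 0: 1 + w + ... + w^(93) = (1 - w^94)/(1 - w) = 0 since w^94 = 1, w ≠ 1.
Removing the root 1: w + w^2 + ... + w^(93) = 0 - 1 = -1

Sum = -1


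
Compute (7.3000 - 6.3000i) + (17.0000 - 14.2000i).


Real: 7.3 + 17 = 24.3
Imag: -6.3 - 14.2 = -20.5

24.3000 - 20.5000i


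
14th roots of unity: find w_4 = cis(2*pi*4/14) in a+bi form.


Angle = 360*4/14 = 102.8571°
a = cos(102.8571°) = -0.2225
b = sin(102.8571°) = 0.9749

-0.2225 + 0.9749i


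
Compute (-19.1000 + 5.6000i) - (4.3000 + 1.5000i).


Real: -19.1 - 4.3 = -23.4
Imag: 5.6 - 1.5 = 4.1

-23.4000 + 4.1000i


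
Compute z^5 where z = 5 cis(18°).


r^5 = 5^5 = 3125
n*theta = 5*18° = 90° = 90° (mod 360)
a = 3125*cos(90°) = 0
b = 3125*sin(90°) = 3125.0000

3125 cis(90°) = 0 + 3125.0000i


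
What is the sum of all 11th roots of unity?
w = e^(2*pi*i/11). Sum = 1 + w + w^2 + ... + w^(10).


The sum of all 11th roots of unity is 0.
Geometric series: (1 - w^11)/(1 - w) = (1-1)/(1-w) = 0 since w^11 = 1, w ≠ 1.
Alternatively: coefficient of z^10 in z^11 - 1 is 0.

0


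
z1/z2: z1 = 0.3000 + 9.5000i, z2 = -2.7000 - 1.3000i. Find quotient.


Conjugate of z2 = -2.7000 + 1.3000i
Numerator: (0.3000 + 9.5000i)(-2.7000 + 1.3000i) = -13.1600 - 25.2600i
Denominator: (-2.7)^2 + (-1.3)^2 = 8.98
Result = (-13.1600 - 25.2600i)/8.98

-1.4655 - 2.8129i


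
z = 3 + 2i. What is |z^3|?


|z| = sqrt(9+4) = sqrt(13) = 3.6056
|z^3| = |z|^3 = (sqrt(13))^3 = 13*sqrt(13)

|z^3| = 13*sqrt(13) ≈ 46.8722


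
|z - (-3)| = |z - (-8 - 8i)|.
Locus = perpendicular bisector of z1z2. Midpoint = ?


Equal distances means the locus is the perpendicular bisector of z1 and z2.
Midpoint = ((-3+(-8))/2, (0+(-8))/2) = (-5.5000, -4.0000)

Perpendicular bisector through (-5.5000, -4.0000)


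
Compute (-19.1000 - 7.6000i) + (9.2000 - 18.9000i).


Real: -19.1 + 9.2 = -9.9
Imag: -7.6 - 18.9 = -26.5

-9.9000 - 26.5000i


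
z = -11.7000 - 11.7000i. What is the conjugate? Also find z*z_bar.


z_bar = -11.7000 + 11.7000i
z*z_bar = (-11.7)^2 + (-11.7)^2 = 136.89 + 136.89 = 273.78

z_bar = -11.7000 + 11.7000i, z*z_bar = 273.78


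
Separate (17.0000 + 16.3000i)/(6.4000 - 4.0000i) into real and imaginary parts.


Multiply by conjugate: (17.0000 + 16.3000i)(6.4000 + 4.0000i) / (6.4^2 + (-4)^2)
Numerator real = 17*6.4 + 16.3*(-4) = 43.6
Numerator imag = 16.3*6.4 - 17*(-4) = 172.32
Denominator = 56.96
Re(z) = 43.6/56.96 = 0.7654
Im(z) = 172.32/56.96 = 3.0253

Re(z) = 0.7654, Im(z) = 3.0253


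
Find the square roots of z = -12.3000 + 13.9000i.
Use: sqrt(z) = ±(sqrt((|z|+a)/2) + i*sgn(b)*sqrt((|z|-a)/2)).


|z| = sqrt(151.29+193.21) = 18.5607
sqrt((|z|+a)/2) = sqrt((18.5607+(-12.3))/2) = sqrt(3.1304) = 1.7693
sqrt((|z|-a)/2) = sqrt((18.5607-(-12.3))/2) = sqrt(15.4304) = 3.9281

±(1.7693 + 3.9281i) i.e. 1.7693 + 3.9281i and -1.7693 - 3.9281i


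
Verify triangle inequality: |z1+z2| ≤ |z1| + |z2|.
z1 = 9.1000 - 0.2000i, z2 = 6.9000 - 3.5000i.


|z1| = sqrt(9.1^2 + (-0.2)^2) = sqrt(82.85) = 9.1022
|z2| = sqrt(6.9^2 + (-3.5)^2) = sqrt(59.86) = 7.7369
z1+z2 = 16.0000 - 3.7000i
|z1+z2| = sqrt(269.69) = 16.4222
|z1|+|z2| = 9.1022 + 7.7369 = 16.8391

|z1+z2| = 16.4222 ≤ |z1|+|z2| = 16.8391 (verified)


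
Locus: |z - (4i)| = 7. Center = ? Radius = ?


|z - z0| = r is a circle with center z0 and radius r.
Center = (0, 4), radius = 7

Circle with center (0, 4) and radius 7


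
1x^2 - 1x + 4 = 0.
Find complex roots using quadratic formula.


disc = (-1)^2 - 4*1*4 = 1 - 16 = -15
sqrt(|disc|) = sqrt(15) = 3.8730
Real part = 1/(2*1) = 0.5000
Imag part = 3.8730/(2*1) = 1.9365

0.5000 ± 1.9365i


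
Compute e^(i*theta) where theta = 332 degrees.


cos(332°) = 0.8829
sin(332°) = -0.4695

e^(i*332°) = 0.8829 - 0.4695i


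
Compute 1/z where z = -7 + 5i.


|z|^2 = 49+25 = 74
1/z = (-7 - 5i)/74

1/z = -0.0946 - 0.0676i


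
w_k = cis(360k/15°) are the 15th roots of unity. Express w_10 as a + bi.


Angle = 360*10/15 = 240°
a = cos(240°) = -0.5000
b = sin(240°) = -0.8660

-0.5000 - 0.8660i


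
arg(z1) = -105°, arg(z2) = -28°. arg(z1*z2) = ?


arg(z1*z2) = -105° - 28° = -133°
Normalized to (-180°, 180°]: -133°

-133°


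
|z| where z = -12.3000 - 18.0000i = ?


|z| = sqrt((-12.3)^2 + (-18)^2) = sqrt(151.29 + 324) = sqrt(475.29) = 21.8011

|z| = 21.8011


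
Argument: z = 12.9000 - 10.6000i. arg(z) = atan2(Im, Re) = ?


Re = 12.9, Im = -10.6
arg = atan2(-10.6, 12.9) = -39.4101 degrees

arg(z) = -39.4101 degrees


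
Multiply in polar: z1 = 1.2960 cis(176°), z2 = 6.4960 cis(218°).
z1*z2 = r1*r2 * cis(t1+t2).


r = 1.2960 * 6.4960 = 8.4188
theta = 176° + 218° = 394° = 34° (mod 360)

8.4188 cis(34°)


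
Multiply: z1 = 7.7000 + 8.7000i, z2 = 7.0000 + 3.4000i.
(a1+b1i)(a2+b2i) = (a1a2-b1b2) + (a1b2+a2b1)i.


Real = 7.7*7 - 8.7*3.4 = 53.9 - 29.58 = 24.32
Imag = 7.7*3.4 + 7*8.7 = 26.18 + 60.9 = 87.08

24.3200 + 87.0800i


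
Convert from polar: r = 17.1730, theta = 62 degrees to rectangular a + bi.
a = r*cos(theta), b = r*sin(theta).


a = 17.1730*cos(62°) = 17.1730*0.46947 = 8.0622
b = 17.1730*sin(62°) = 17.1730*0.88295 = 15.1629

8.0622 + 15.1629i


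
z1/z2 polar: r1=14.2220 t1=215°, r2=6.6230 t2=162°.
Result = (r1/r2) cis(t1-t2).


r = 14.2220 / 6.6230 = 2.1474
theta = 215° - 162° = 53° = 53° (mod 360)

2.1474 cis(53°)


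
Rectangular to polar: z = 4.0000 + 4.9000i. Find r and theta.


r = sqrt(16+24.01) = sqrt(40.01) = 6.3253
theta = atan2(4.9, 4) = 50.7743 degrees

r = 6.3253, theta = 50.7743 degrees


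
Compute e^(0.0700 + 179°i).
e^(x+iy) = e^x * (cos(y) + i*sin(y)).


e^0.0700 = 1.0725
cos(179°) = -0.9998
sin(179°) = 0.01745
Real = 1.0725*(-0.9998) = -1.0723
Imag = 1.0725*0.01745 = 0.0187

-1.0723 + 0.0187i


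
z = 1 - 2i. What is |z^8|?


|z| = sqrt(1+4) = sqrt(5) = 2.2361
|z^8| = |z|^8 = (sqrt(5))^8 = 5^4 = 625

|z^8| = 625


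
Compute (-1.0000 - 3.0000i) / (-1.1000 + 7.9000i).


Conjugate of z2 = -1.1000 - 7.9000i
Numerator: (-1.0000 - 3.0000i)(-1.1000 - 7.9000i) = -22.6000 + 11.2000i
Denominator: (-1.1)^2 + 7.9^2 = 63.62
Result = (-22.6000 + 11.2000i)/63.62

-0.3552 + 0.1760i


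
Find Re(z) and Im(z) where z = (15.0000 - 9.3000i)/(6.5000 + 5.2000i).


Multiply by conjugate: (15.0000 - 9.3000i)(6.5000 - 5.2000i) / (6.5^2 + 5.2^2)
Numerator real = 15*6.5 - (9.3)*5.2 = 49.14
Numerator imag = -9.3*6.5 - 15*5.2 = -138.45
Denominator = 69.29
Re(z) = 49.14/69.29 = 0.7092
Im(z) = -138.45/69.29 = -1.9981

Re(z) = 0.7092, Im(z) = -1.9981


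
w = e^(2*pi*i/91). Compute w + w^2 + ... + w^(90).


With w = e^(2*pi*i/91), all 91 of the 91th roots of unity w^0 = 1, w, ..., w^(90) sum to 0: 1 + w + ... + w^(90) = (1 - w^91)/(1 - w) = 0 since w^91 = 1, w ≠ 1.
Removing the root 1: w + w^2 + ... + w^(90) = 0 - 1 = -1

Sum = -1


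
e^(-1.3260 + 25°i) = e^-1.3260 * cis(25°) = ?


e^-1.3260 = 0.26554
cos(25°) = 0.9063
sin(25°) = 0.4226
Real = 0.26554*0.9063 = 0.2407
Imag = 0.26554*0.4226 = 0.1122

0.2407 + 0.1122i


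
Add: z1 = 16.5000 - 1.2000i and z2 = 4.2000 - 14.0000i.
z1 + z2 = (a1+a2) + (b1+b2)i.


Real: 16.5 + 4.2 = 20.7
Imag: -1.2 - 14 = -15.2

20.7000 - 15.2000i


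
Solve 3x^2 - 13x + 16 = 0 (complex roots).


disc = (-13)^2 - 4*3*16 = 169 - 192 = -23
sqrt(|disc|) = sqrt(23) = 4.7958
Real part = 13/(2*3) = 2.1667
Imag part = 4.7958/(2*3) = 0.7993

2.1667 ± 0.7993i


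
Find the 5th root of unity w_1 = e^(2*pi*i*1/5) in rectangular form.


Angle = 360*1/5 = 72°
a = cos(72°) = 0.3090
b = sin(72°) = 0.9511

0.3090 + 0.9511i


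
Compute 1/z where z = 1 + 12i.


|z|^2 = 1+144 = 145
1/z = (1 - 12i)/145

1/z = 0.0069 - 0.0828i


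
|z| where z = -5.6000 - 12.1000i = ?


|z| = sqrt((-5.6)^2 + (-12.1)^2) = sqrt(31.36 + 146.41) = sqrt(177.77) = 13.3330

|z| = 13.3330


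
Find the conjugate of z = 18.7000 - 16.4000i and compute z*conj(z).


z_bar = 18.7000 + 16.4000i
z*z_bar = 18.7^2 + (-16.4)^2 = 349.69 + 268.96 = 618.65

z_bar = 18.7000 + 16.4000i, z*z_bar = 618.65


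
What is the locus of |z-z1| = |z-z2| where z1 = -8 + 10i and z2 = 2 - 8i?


Equal distances means the locus is the perpendicular bisector of z1 and z2.
Midpoint = ((-8+2)/2, (10+(-8))/2) = (-3.0000, 1.0000)

Perpendicular bisector through (-3.0000, 1.0000)


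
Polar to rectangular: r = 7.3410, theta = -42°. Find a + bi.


a = 7.3410*cos(-42°) = 7.3410*0.74314 = 5.4554
b = 7.3410*sin(-42°) = 7.3410*(-0.66913) = -4.9121

5.4554 - 4.9121i


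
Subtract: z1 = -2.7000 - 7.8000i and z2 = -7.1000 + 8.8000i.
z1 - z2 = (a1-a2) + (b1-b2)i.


Real: -2.7 + 7.1 = 4.4
Imag: -7.8 - 8.8 = -16.6

4.4000 - 16.6000i


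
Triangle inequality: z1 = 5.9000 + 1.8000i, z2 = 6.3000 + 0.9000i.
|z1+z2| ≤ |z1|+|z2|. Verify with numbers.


|z1| = sqrt(5.9^2 + 1.8^2) = sqrt(38.05) = 6.1685
|z2| = sqrt(6.3^2 + 0.9^2) = sqrt(40.5) = 6.3640
z1+z2 = 12.2000 + 2.7000i
|z1+z2| = sqrt(156.13) = 12.4952
|z1|+|z2| = 6.1685 + 6.3640 = 12.5325

|z1+z2| = 12.4952 ≤ |z1|+|z2| = 12.5325 (verified)


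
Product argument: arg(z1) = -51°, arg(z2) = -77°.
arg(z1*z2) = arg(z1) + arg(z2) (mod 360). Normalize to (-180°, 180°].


arg(z1*z2) = -51° - 77° = -128°
Normalized to (-180°, 180°]: -128°

-128°


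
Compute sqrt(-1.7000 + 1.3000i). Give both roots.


|z| = sqrt(2.89+1.69) = 2.1401
sqrt((|z|+a)/2) = sqrt((2.1401+(-1.7))/2) = sqrt(0.2200) = 0.4691
sqrt((|z|-a)/2) = sqrt((2.1401-(-1.7))/2) = sqrt(1.9200) = 1.3857

±(0.4691 + 1.3857i) i.e. 0.4691 + 1.3857i and -0.4691 - 1.3857i


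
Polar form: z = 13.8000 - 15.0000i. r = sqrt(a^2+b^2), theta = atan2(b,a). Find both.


r = sqrt(190.44+225) = sqrt(415.44) = 20.3823
theta = atan2(-15, 13.8) = -47.3859 degrees

r = 20.3823, theta = -47.3859 degrees


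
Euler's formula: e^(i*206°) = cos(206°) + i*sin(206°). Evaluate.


cos(206°) = -0.8988
sin(206°) = -0.4384

e^(i*206°) = -0.8988 - 0.4384i


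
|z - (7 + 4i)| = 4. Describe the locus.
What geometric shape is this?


|z - z0| = r is a circle with center z0 and radius r.
Center = (7, 4), radius = 4

Circle with center (7, 4) and radius 4


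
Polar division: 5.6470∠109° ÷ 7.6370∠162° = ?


r = 5.6470 / 7.6370 = 0.7394
theta = 109° - 162° = -53° = 307° (mod 360)

0.7394 cis(307°)


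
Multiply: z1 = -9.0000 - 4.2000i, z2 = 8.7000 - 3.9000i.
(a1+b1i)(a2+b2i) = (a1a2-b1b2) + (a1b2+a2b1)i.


Real = -9*8.7 - (-4.2)*(-3.9) = -78.3 - 16.38 = -94.68
Imag = -9*(-3.9) + 8.7*(-4.2) = 35.1 - (36.54) = -1.44

-94.6800 - 1.4400i


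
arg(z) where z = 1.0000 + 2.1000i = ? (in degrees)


Re = 1, Im = 2.1
arg = atan2(2.1, 1) = 64.5367 degrees

arg(z) = 64.5367 degrees


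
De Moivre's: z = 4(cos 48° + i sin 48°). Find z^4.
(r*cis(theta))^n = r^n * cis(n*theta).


r^4 = 4^4 = 256
n*theta = 4*48° = 192° = 192° (mod 360)
a = 256*cos(192°) = -250.4058
b = 256*sin(192°) = -53.2254

256 cis(192°) = -250.4058 - 53.2254i


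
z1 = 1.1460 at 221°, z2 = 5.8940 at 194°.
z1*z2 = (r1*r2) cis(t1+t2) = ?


r = 1.1460 * 5.8940 = 6.7545
theta = 221° + 194° = 415° = 55° (mod 360)

6.7545 cis(55°)


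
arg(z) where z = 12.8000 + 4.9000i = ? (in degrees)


Re = 12.8, Im = 4.9
arg = atan2(4.9, 12.8) = 20.9475 degrees

arg(z) = 20.9475 degrees


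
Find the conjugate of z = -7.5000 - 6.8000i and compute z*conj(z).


z_bar = -7.5000 + 6.8000i
z*z_bar = (-7.5)^2 + (-6.8)^2 = 56.25 + 46.24 = 102.49

z_bar = -7.5000 + 6.8000i, z*z_bar = 102.49


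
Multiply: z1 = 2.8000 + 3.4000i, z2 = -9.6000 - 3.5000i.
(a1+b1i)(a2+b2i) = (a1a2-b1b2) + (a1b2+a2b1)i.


Real = 2.8*(-9.6) - 3.4*(-3.5) = -26.88 - (-11.9) = -14.98
Imag = 2.8*(-3.5) - (9.6)*3.4 = -9.8 - (32.64) = -42.44

-14.9800 - 42.4400i


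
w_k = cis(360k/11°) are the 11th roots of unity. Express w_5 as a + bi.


Angle = 360*5/11 = 163.6364°
a = cos(163.6364°) = -0.9595
b = sin(163.6364°) = 0.2817

-0.9595 + 0.2817i


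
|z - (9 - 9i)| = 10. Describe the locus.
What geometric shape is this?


|z - z0| = r is a circle with center z0 and radius r.
Center = (9, -9), radius = 10

Circle with center (9, -9) and radius 10


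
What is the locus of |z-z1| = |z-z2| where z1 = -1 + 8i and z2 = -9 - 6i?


Equal distances means the locus is the perpendicular bisector of z1 and z2.
Midpoint = ((-1+(-9))/2, (8+(-6))/2) = (-5.0000, 1.0000)

Perpendicular bisector through (-5.0000, 1.0000)


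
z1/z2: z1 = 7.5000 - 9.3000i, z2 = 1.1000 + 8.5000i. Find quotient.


Conjugate of z2 = 1.1000 - 8.5000i
Numerator: (7.5000 - 9.3000i)(1.1000 - 8.5000i) = -70.8000 - 73.9800i
Denominator: 1.1^2 + 8.5^2 = 73.46
Result = (-70.8000 - 73.9800i)/73.46

-0.9638 - 1.0071i


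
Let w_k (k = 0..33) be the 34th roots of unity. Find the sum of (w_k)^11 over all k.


The roots are w_k = w^k with w = e^(2*pi*i/34), and (w^k)^11 = (w^11)^k.
So S = 1 + u + u^2 + ... + u^(33) with u = w^11.
11 = 0*34 + 11, so 11 is not a multiple of 34: u = w^11 ≠ 1 (w is a primitive 34th root), while u^34 = (w^34)^11 = 1.
Geometric series: S = (1 - u^34)/(1 - u) = (1 - 1)/(1 - u) = 0

S = 0


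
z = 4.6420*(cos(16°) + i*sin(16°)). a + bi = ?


a = 4.6420*cos(16°) = 4.6420*0.96126 = 4.4622
b = 4.6420*sin(16°) = 4.6420*0.27564 = 1.2795

4.4622 + 1.2795i


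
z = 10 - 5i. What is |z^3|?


|z| = sqrt(100+25) = sqrt(125) = 11.1803
|z^3| = |z|^3 = (sqrt(125))^3 = 125*sqrt(125)

|z^3| = 125*sqrt(125) ≈ 1397.5425


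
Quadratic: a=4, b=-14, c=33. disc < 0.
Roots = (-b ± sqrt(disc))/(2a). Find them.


disc = (-14)^2 - 4*4*33 = 196 - 528 = -332
sqrt(|disc|) = sqrt(332) = 18.2209
Real part = 14/(2*4) = 1.7500
Imag part = 18.2209/(2*4) = 2.2776

1.7500 ± 2.2776i


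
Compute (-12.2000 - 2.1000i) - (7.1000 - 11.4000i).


Real: -12.2 - 7.1 = -19.3
Imag: -2.1 + 11.4 = 9.3

-19.3000 + 9.3000i


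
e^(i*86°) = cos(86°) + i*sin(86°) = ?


cos(86°) = 0.0698
sin(86°) = 0.9976

e^(i*86°) = 0.0698 + 0.9976i


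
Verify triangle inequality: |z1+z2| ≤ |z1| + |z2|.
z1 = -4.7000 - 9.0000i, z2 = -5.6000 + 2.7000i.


|z1| = sqrt((-4.7)^2 + (-9)^2) = sqrt(103.09) = 10.1533
|z2| = sqrt((-5.6)^2 + 2.7^2) = sqrt(38.65) = 6.2169
z1+z2 = -10.3000 - 6.3000i
|z1+z2| = sqrt(145.78) = 12.0739
|z1|+|z2| = 10.1533 + 6.2169 = 16.3702

|z1+z2| = 12.0739 ≤ |z1|+|z2| = 16.3702 (verified)


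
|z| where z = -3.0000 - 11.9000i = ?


|z| = sqrt((-3)^2 + (-11.9)^2) = sqrt(9 + 141.61) = sqrt(150.61) = 12.2723

|z| = 12.2723


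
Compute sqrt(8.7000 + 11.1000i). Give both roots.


|z| = sqrt(75.69+123.21) = 14.1032
sqrt((|z|+a)/2) = sqrt((14.1032+8.7)/2) = sqrt(11.4016) = 3.3766
sqrt((|z|-a)/2) = sqrt((14.1032-8.7)/2) = sqrt(2.7016) = 1.6437

±(3.3766 + 1.6437i) i.e. 3.3766 + 1.6437i and -3.3766 - 1.6437i


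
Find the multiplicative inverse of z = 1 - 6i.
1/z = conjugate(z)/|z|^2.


|z|^2 = 1+36 = 37
1/z = (1 + 6i)/37

1/z = 0.0270 + 0.1622i


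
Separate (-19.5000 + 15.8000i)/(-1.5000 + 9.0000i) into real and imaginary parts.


Multiply by conjugate: (-19.5000 + 15.8000i)(-1.5000 - 9.0000i) / ((-1.5)^2 + 9^2)
Numerator real = -19.5*(-1.5) + 15.8*9 = 171.45
Numerator imag = 15.8*(-1.5) - (-19.5)*9 = 151.8
Denominator = 83.25
Re(z) = 171.45/83.25 = 2.0595
Im(z) = 151.8/83.25 = 1.8234

Re(z) = 2.0595, Im(z) = 1.8234


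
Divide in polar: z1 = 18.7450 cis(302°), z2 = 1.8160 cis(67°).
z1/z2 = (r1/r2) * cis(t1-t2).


r = 18.7450 / 1.8160 = 10.3221
theta = 302° - 67° = 235° = 235° (mod 360)

10.3221 cis(235°)


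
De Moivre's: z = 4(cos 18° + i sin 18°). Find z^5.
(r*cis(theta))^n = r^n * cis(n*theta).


r^5 = 4^5 = 1024
n*theta = 5*18° = 90° = 90° (mod 360)
a = 1024*cos(90°) = 0
b = 1024*sin(90°) = 1024.0000

1024 cis(90°) = 0 + 1024.0000i


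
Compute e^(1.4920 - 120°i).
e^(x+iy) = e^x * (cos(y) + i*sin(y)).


e^1.4920 = 4.4460
cos(-120°) = -0.5
sin(-120°) = -0.866025
Real = 4.4460*(-0.5) = -2.2230
Imag = 4.4460*(-0.866025) = -3.8503

-2.2230 - 3.8503i


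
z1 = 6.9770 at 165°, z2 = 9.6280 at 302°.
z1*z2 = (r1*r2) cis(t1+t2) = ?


r = 6.9770 * 9.6280 = 67.1746
theta = 165° + 302° = 467° = 107° (mod 360)

67.1746 cis(107°)


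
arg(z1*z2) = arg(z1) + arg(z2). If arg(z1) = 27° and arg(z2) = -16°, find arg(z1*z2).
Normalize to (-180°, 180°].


arg(z1*z2) = 27° - 16° = 11°
Normalized to (-180°, 180°]: 11°

11°


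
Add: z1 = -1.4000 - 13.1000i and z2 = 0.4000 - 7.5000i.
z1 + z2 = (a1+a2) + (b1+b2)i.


Real: -1.4 + 0.4 = -1
Imag: -13.1 - 7.5 = -20.6

-1.0000 - 20.6000i


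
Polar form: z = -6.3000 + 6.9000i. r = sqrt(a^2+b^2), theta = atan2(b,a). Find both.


r = sqrt(39.69+47.61) = sqrt(87.3) = 9.3434
theta = atan2(6.9, -6.3) = 132.3974 degrees

r = 9.3434, theta = 132.3974 degrees


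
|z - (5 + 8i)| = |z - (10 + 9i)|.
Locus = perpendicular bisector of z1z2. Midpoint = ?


Equal distances means the locus is the perpendicular bisector of z1 and z2.
Midpoint = ((5+10)/2, (8+9)/2) = (7.5000, 8.5000)

Perpendicular bisector through (7.5000, 8.5000)


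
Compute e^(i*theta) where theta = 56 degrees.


cos(56°) = 0.5592
sin(56°) = 0.8290

e^(i*56°) = 0.5592 + 0.8290i


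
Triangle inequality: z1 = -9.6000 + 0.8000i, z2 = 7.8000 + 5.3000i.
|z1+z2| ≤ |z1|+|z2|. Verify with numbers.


|z1| = sqrt((-9.6)^2 + 0.8^2) = sqrt(92.8) = 9.6333
|z2| = sqrt(7.8^2 + 5.3^2) = sqrt(88.93) = 9.4303
z1+z2 = -1.8000 + 6.1000i
|z1+z2| = sqrt(40.45) = 6.3600
|z1|+|z2| = 9.6333 + 9.4303 = 19.0636

|z1+z2| = 6.3600 ≤ |z1|+|z2| = 19.0636 (verified)


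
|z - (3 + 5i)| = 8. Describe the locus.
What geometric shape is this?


|z - z0| = r is a circle with center z0 and radius r.
Center = (3, 5), radius = 8

Circle with center (3, 5) and radius 8


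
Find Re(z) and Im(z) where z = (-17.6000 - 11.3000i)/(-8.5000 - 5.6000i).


Multiply by conjugate: (-17.6000 - 11.3000i)(-8.5000 + 5.6000i) / ((-8.5)^2 + (-5.6)^2)
Numerator real = -17.6*(-8.5) - (11.3)*(-5.6) = 212.88
Numerator imag = -11.3*(-8.5) - (-17.6)*(-5.6) = -2.51
Denominator = 103.61
Re(z) = 212.88/103.61 = 2.0546
Im(z) = -2.51/103.61 = -0.0242

Re(z) = 2.0546, Im(z) = -0.0242


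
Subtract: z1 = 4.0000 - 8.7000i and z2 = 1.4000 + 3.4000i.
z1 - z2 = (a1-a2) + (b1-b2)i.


Real: 4 - 1.4 = 2.6
Imag: -8.7 - 3.4 = -12.1

2.6000 - 12.1000i


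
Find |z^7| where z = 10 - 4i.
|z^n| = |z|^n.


|z| = sqrt(100+16) = sqrt(116) = 10.7703
|z^7| = |z|^7 = (sqrt(116))^7 = 116^3 * sqrt(116) = 1560896*sqrt(116)

|z^7| = 1560896*sqrt(116) ≈ 16811364.4136


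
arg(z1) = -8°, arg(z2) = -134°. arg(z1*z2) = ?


arg(z1*z2) = -8° - 134° = -142°
Normalized to (-180°, 180°]: -142°

-142°


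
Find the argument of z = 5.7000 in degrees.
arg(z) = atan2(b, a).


Re = 5.7, Im = 0
arg = atan2(0, 5.7) = 0 degrees

arg(z) = 0 degrees


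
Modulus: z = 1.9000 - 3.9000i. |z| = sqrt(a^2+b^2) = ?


|z| = sqrt(1.9^2 + (-3.9)^2) = sqrt(3.61 + 15.21) = sqrt(18.82) = 4.3382

|z| = 4.3382


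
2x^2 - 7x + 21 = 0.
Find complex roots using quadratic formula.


disc = (-7)^2 - 4*2*21 = 49 - 168 = -119
sqrt(|disc|) = sqrt(119) = 10.9087
Real part = 7/(2*2) = 1.7500
Imag part = 10.9087/(2*2) = 2.7272

1.7500 ± 2.7272i


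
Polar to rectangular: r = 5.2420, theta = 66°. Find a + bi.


a = 5.2420*cos(66°) = 5.2420*0.40674 = 2.1321
b = 5.2420*sin(66°) = 5.2420*0.91355 = 4.7888

2.1321 + 4.7888i


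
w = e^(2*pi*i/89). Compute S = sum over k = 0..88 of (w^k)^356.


The roots are w_k = w^k with w = e^(2*pi*i/89), and (w^k)^356 = (w^356)^k.
So S = 1 + u + u^2 + ... + u^(88) with u = w^356.
356 = 4*89 + 0, so 356 is a multiple of 89 and u = (w^89)^4 = 1.
Every one of the 89 terms equals 1: S = 89

S = 89


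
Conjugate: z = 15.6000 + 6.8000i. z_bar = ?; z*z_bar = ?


z_bar = 15.6000 - 6.8000i
z*z_bar = 15.6^2 + 6.8^2 = 243.36 + 46.24 = 289.6

z_bar = 15.6000 - 6.8000i, z*z_bar = 289.6


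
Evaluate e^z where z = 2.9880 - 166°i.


e^2.9880 = 19.84595
cos(-166°) = -0.970296
sin(-166°) = -0.241922
Real = 19.84595*(-0.970296) = -19.2564
Imag = 19.84595*(-0.241922) = -4.8012

-19.2564 - 4.8012i


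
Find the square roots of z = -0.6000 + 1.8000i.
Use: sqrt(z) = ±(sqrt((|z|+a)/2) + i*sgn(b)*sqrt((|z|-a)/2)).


|z| = sqrt(0.36+3.24) = 1.8974
sqrt((|z|+a)/2) = sqrt((1.8974+(-0.6))/2) = sqrt(0.6487) = 0.8054
sqrt((|z|-a)/2) = sqrt((1.8974-(-0.6))/2) = sqrt(1.2487) = 1.1174

±(0.8054 + 1.1174i) i.e. 0.8054 + 1.1174i and -0.8054 - 1.1174i


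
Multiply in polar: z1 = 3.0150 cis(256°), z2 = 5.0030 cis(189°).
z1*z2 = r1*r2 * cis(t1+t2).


r = 3.0150 * 5.0030 = 15.0840
theta = 256° + 189° = 445° = 85° (mod 360)

15.0840 cis(85°)


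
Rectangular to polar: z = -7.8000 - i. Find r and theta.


r = sqrt(60.84+1) = sqrt(61.84) = 7.8638
theta = atan2(-1, -7.8) = -172.6942 degrees

r = 7.8638, theta = -172.6942 degrees


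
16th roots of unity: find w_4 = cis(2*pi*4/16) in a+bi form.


Angle = 360*4/16 = 90°
a = cos(90°) = 0
b = sin(90°) = 1.0000

0 + 1.0000i


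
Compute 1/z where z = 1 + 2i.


|z|^2 = 1+4 = 5
1/z = (1 - 2i)/5

1/z = 0.2000 - 0.4000i


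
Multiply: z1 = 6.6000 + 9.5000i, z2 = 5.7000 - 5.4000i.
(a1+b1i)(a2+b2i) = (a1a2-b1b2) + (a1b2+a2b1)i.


Real = 6.6*5.7 - 9.5*(-5.4) = 37.62 - (-51.3) = 88.92
Imag = 6.6*(-5.4) + 5.7*9.5 = -35.64 + 54.15 = 18.51

88.9200 + 18.5100i


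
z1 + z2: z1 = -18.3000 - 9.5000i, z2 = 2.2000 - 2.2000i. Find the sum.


Real: -18.3 + 2.2 = -16.1
Imag: -9.5 - 2.2 = -11.7

-16.1000 - 11.7000i


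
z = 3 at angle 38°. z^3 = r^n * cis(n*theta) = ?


r^3 = 3^3 = 27
n*theta = 3*38° = 114° = 114° (mod 360)
a = 27*cos(114°) = -10.9819
b = 27*sin(114°) = 24.6657

27 cis(114°) = -10.9819 + 24.6657i


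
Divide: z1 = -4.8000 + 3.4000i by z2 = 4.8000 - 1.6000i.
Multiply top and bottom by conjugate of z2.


Conjugate of z2 = 4.8000 + 1.6000i
Numerator: (-4.8000 + 3.4000i)(4.8000 + 1.6000i) = -28.4800 + 8.6400i
Denominator: 4.8^2 + (-1.6)^2 = 25.6
Result = (-28.4800 + 8.6400i)/25.6

-1.1125 + 0.3375i


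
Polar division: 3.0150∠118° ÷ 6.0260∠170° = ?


r = 3.0150 / 6.0260 = 0.5003
theta = 118° - 170° = -52° = 308° (mod 360)

0.5003 cis(308°)


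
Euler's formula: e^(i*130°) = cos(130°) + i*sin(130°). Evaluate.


cos(130°) = -0.6428
sin(130°) = 0.7660

e^(i*130°) = -0.6428 + 0.7660i


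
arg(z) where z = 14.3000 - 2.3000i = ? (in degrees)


Re = 14.3, Im = -2.3
arg = atan2(-2.3, 14.3) = -9.1372 degrees

arg(z) = -9.1372 degrees


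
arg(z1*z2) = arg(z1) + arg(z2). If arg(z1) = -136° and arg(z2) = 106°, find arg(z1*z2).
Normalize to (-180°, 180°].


arg(z1*z2) = -136° + 106° = -30°
Normalized to (-180°, 180°]: -30°

-30°


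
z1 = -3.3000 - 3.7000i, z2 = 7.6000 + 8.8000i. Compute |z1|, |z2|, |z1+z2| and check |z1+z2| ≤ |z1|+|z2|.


|z1| = sqrt((-3.3)^2 + (-3.7)^2) = sqrt(24.58) = 4.9578
|z2| = sqrt(7.6^2 + 8.8^2) = sqrt(135.2) = 11.6276
z1+z2 = 4.3000 + 5.1000i
|z1+z2| = sqrt(44.5) = 6.6708
|z1|+|z2| = 4.9578 + 11.6276 = 16.5854

|z1+z2| = 6.6708 ≤ |z1|+|z2| = 16.5854 (verified)


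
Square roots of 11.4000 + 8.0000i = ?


|z| = sqrt(129.96+64) = 13.9270
sqrt((|z|+a)/2) = sqrt((13.9270+11.4)/2) = sqrt(12.6635) = 3.5586
sqrt((|z|-a)/2) = sqrt((13.9270-11.4)/2) = sqrt(1.2635) = 1.1240

±(3.5586 + 1.1240i) i.e. 3.5586 + 1.1240i and -3.5586 - 1.1240i


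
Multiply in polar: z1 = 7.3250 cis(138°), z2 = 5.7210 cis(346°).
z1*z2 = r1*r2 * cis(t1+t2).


r = 7.3250 * 5.7210 = 41.9063
theta = 138° + 346° = 484° = 124° (mod 360)

41.9063 cis(124°)


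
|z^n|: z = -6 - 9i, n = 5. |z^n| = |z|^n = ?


|z| = sqrt(36+81) = sqrt(117) = 10.8167
|z^5| = |z|^5 = (sqrt(117))^5 = 117^2 * sqrt(117) = 13689*sqrt(117)

|z^5| = 13689*sqrt(117) ≈ 148069.1742


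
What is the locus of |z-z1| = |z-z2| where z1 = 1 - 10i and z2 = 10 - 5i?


Equal distances means the locus is the perpendicular bisector of z1 and z2.
Midpoint = ((1+10)/2, (-10+(-5))/2) = (5.5000, -7.5000)

Perpendicular bisector through (5.5000, -7.5000)


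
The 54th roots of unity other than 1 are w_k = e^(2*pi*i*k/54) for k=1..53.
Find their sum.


With w = e^(2*pi*i/54), all 54 of the 54th roots of unity w^0 = 1, w, ..., w^(53) sum to 0: 1 + w + ... + w^(53) = (1 - w^54)/(1 - w) = 0 since w^54 = 1, w ≠ 1.
Removing the root 1: w + w^2 + ... + w^(53) = 0 - 1 = -1

Sum = -1


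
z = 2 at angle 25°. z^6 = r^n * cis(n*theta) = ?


r^6 = 2^6 = 64
n*theta = 6*25° = 150° = 150° (mod 360)
a = 64*cos(150°) = -55.4256
b = 64*sin(150°) = 32.0000

64 cis(150°) = -55.4256 + 32.0000i


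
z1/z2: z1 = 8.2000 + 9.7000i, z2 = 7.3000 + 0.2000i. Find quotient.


Conjugate of z2 = 7.3000 - 0.2000i
Numerator: (8.2000 + 9.7000i)(7.3000 - 0.2000i) = 61.8000 + 69.1700i
Denominator: 7.3^2 + 0.2^2 = 53.33
Result = (61.8000 + 69.1700i)/53.33

1.1588 + 1.2970i


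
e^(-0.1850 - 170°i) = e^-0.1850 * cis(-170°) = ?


e^-0.1850 = 0.8311
cos(-170°) = -0.9848
sin(-170°) = -0.1736
Real = 0.8311*(-0.9848) = -0.8185
Imag = 0.8311*(-0.1736) = -0.1443

-0.8185 - 0.1443i


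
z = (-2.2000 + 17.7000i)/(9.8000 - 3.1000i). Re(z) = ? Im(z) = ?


Multiply by conjugate: (-2.2000 + 17.7000i)(9.8000 + 3.1000i) / (9.8^2 + (-3.1)^2)
Numerator real = -2.2*9.8 + 17.7*(-3.1) = -76.43
Numerator imag = 17.7*9.8 - (-2.2)*(-3.1) = 166.64
Denominator = 105.65
Re(z) = -76.43/105.65 = -0.7234
Im(z) = 166.64/105.65 = 1.5773

Re(z) = -0.7234, Im(z) = 1.5773


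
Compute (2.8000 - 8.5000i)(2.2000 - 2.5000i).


Real = 2.8*2.2 - (-8.5)*(-2.5) = 6.16 - 21.25 = -15.09
Imag = 2.8*(-2.5) + 2.2*(-8.5) = -7 - (18.7) = -25.7

-15.0900 - 25.7000i


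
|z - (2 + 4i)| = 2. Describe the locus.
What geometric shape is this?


|z - z0| = r is a circle with center z0 and radius r.
Center = (2, 4), radius = 2

Circle with center (2, 4) and radius 2


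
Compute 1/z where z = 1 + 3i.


|z|^2 = 1+9 = 10
1/z = (1 - 3i)/10

1/z = 0.1000 - 0.3000i


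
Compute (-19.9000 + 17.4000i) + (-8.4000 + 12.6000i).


Real: -19.9 - 8.4 = -28.3
Imag: 17.4 + 12.6 = 30

-28.3000 + 30.0000i


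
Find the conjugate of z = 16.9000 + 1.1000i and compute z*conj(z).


z_bar = 16.9000 - 1.1000i
z*z_bar = 16.9^2 + 1.1^2 = 285.61 + 1.21 = 286.82

z_bar = 16.9000 - 1.1000i, z*z_bar = 286.82


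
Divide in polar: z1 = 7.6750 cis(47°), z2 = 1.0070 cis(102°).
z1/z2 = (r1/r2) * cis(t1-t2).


r = 7.6750 / 1.0070 = 7.6216
theta = 47° - 102° = -55° = 305° (mod 360)

7.6216 cis(305°)


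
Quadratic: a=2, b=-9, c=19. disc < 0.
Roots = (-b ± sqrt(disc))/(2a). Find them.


disc = (-9)^2 - 4*2*19 = 81 - 152 = -71
sqrt(|disc|) = sqrt(71) = 8.4261
Real part = 9/(2*2) = 2.2500
Imag part = 8.4261/(2*2) = 2.1065

2.2500 ± 2.1065i


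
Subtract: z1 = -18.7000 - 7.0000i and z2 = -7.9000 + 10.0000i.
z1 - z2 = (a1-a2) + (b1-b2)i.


Real: -18.7 + 7.9 = -10.8
Imag: -7 - 10 = -17

-10.8000 - 17.0000i


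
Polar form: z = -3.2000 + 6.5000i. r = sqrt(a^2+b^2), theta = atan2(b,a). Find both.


r = sqrt(10.24+42.25) = sqrt(52.49) = 7.2450
theta = atan2(6.5, -3.2) = 116.2114 degrees

r = 7.2450, theta = 116.2114 degrees


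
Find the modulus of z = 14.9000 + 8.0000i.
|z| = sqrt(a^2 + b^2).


|z| = sqrt(14.9^2 + 8^2) = sqrt(222.01 + 64) = sqrt(286.01) = 16.9118

|z| = 16.9118


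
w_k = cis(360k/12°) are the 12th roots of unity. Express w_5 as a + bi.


Angle = 360*5/12 = 150°
a = cos(150°) = -0.8660
b = sin(150°) = 0.5000

-0.8660 + 0.5000i


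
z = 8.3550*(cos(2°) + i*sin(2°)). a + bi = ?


a = 8.3550*cos(2°) = 8.3550*0.99939 = 8.3499
b = 8.3550*sin(2°) = 8.3550*0.0349 = 0.2916

8.3499 + 0.2916i


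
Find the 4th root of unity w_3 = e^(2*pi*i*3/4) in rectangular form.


Angle = 360*3/4 = 270°
a = cos(270°) = 0
b = sin(270°) = -1.0000

0 - 1.0000i


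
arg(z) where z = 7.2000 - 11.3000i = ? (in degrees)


Re = 7.2, Im = -11.3
arg = atan2(-11.3, 7.2) = -57.4960 degrees

arg(z) = -57.4960 degrees


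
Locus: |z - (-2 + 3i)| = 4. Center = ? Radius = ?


|z - z0| = r is a circle with center z0 and radius r.
Center = (-2, 3), radius = 4

Circle with center (-2, 3) and radius 4


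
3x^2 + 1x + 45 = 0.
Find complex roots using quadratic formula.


disc = 1^2 - 4*3*45 = 1 - 540 = -539
sqrt(|disc|) = sqrt(539) = 23.2164
Real part = -1/(2*3) = -0.1667
Imag part = 23.2164/(2*3) = 3.8694

-0.1667 ± 3.8694i


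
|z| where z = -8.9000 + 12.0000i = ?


|z| = sqrt((-8.9)^2 + 12^2) = sqrt(79.21 + 144) = sqrt(223.21) = 14.9402

|z| = 14.9402


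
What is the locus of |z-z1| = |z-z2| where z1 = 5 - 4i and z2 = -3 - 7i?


Equal distances means the locus is the perpendicular bisector of z1 and z2.
Midpoint = ((5+(-3))/2, (-4+(-7))/2) = (1.0000, -5.5000)

Perpendicular bisector through (1.0000, -5.5000)


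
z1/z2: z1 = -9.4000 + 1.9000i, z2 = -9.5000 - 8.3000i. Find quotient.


Conjugate of z2 = -9.5000 + 8.3000i
Numerator: (-9.4000 + 1.9000i)(-9.5000 + 8.3000i) = 73.5300 - 96.0700i
Denominator: (-9.5)^2 + (-8.3)^2 = 159.14
Result = (73.5300 - 96.0700i)/159.14

0.4620 - 0.6037i


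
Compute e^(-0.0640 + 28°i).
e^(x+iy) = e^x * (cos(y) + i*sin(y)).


e^-0.0640 = 0.9380
cos(28°) = 0.8829
sin(28°) = 0.4695
Real = 0.9380*0.8829 = 0.8282
Imag = 0.9380*0.4695 = 0.4404

0.8282 + 0.4404i


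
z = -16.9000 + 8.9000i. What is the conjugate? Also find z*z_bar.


z_bar = -16.9000 - 8.9000i
z*z_bar = (-16.9)^2 + 8.9^2 = 285.61 + 79.21 = 364.82

z_bar = -16.9000 - 8.9000i, z*z_bar = 364.82


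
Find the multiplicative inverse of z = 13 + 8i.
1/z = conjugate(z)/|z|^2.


|z|^2 = 169+64 = 233
1/z = (13 - 8i)/233

1/z = 0.0558 - 0.0343i


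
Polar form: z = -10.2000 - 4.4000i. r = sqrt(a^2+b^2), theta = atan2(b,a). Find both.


r = sqrt(104.04+19.36) = sqrt(123.4) = 11.1086
theta = atan2(-4.4, -10.2) = -156.6660 degrees

r = 11.1086, theta = -156.6660 degrees


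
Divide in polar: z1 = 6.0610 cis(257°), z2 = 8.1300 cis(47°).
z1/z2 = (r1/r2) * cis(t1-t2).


r = 6.0610 / 8.1300 = 0.7455
theta = 257° - 47° = 210° = 210° (mod 360)

0.7455 cis(210°)


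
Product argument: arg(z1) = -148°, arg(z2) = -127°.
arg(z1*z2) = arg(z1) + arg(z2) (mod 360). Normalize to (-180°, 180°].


arg(z1*z2) = -148° - 127° = -275°
Normalized to (-180°, 180°]: 85°

85°


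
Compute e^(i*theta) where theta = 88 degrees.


cos(88°) = 0.0349
sin(88°) = 0.9994

e^(i*88°) = 0.0349 + 0.9994i


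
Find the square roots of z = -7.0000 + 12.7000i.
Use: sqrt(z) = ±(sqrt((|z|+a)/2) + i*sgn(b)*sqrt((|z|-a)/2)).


|z| = sqrt(49+161.29) = 14.5014
sqrt((|z|+a)/2) = sqrt((14.5014+(-7))/2) = sqrt(3.7507) = 1.9367
sqrt((|z|-a)/2) = sqrt((14.5014-(-7))/2) = sqrt(10.7507) = 3.2788

±(1.9367 + 3.2788i) i.e. 1.9367 + 3.2788i and -1.9367 - 3.2788i
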